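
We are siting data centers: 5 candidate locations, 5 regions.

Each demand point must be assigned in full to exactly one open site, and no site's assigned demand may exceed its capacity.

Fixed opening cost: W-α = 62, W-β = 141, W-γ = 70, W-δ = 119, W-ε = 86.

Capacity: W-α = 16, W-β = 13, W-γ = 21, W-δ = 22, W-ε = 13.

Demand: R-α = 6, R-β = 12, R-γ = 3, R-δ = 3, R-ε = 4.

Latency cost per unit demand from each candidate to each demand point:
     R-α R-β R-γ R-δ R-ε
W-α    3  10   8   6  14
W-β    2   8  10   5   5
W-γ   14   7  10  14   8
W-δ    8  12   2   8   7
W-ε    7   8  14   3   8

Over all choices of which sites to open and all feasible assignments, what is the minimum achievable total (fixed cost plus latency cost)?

Open {W-α, W-γ}; cheapest assignment that respects the capacities:
  W-α (cap 16, load 12): R-α, R-γ, R-δ — cost 6×3 + 3×8 + 3×6 = 60
  W-γ (cap 21, load 16): R-β, R-ε — cost 12×7 + 4×8 = 116
  Shipping 176, fixed 132 → total 308.
  Any other capacity-feasible assignment to {W-α, W-γ} ships for at least 176.
Compare {W-γ, W-ε}: its best feasible assignment gives total 353.
Compare {W-α, W-ε}: its best feasible assignment gives total 360.
Every other set of open sites that can feasibly serve all demand totals ≥ 353 even under its best assignment. Minimum: 308.

308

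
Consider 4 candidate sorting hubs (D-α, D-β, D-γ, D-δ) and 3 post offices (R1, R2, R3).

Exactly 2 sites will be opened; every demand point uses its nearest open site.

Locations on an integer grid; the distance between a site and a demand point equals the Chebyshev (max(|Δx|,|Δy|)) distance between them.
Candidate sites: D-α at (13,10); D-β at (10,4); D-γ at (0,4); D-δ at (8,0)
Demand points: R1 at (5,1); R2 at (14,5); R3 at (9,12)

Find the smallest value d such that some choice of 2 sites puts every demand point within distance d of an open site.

Open {D-α, D-β}.
  Farthest demand point is R1 at distance 5 (to D-β); all others are ≤ 5.
With {D-α, D-γ} the worst case is 5.
With {D-α, D-δ} the worst case is 5.
No size-2 selection achieves below 5.

5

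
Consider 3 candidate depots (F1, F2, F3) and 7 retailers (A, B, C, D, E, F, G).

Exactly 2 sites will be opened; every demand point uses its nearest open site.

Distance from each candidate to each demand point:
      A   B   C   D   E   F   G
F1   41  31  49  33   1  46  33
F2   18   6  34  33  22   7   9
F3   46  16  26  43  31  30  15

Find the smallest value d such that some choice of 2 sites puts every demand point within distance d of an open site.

Open {F2, F3}.
  Farthest demand point is D at distance 33 (to F2); all others are ≤ 33.
With {F1, F2} the worst case is 34.
With {F1, F3} the worst case is 41.
No size-2 selection achieves below 33.

33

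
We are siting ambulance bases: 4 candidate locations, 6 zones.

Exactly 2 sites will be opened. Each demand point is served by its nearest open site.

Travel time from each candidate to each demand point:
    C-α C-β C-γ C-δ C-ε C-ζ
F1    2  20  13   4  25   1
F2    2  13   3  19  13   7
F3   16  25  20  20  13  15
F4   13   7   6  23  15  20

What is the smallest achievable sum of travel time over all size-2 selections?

35

Open {F1, F4}.
  C-α→F1 2, C-β→F4 7, C-γ→F4 6, C-δ→F1 4, C-ε→F4 15, C-ζ→F1 1  ⇒ total 35.
Compare {F1, F2}: total 36.
Compare {F2, F4}: total 51.
No size-2 selection does better; minimum is 35.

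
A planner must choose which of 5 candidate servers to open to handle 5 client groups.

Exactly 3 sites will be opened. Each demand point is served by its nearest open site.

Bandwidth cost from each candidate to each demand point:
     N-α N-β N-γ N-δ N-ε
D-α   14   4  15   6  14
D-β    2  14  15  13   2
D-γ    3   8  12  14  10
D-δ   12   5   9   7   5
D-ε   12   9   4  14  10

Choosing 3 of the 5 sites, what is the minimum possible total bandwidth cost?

Open {D-α, D-β, D-ε}.
  N-α→D-β 2, N-β→D-α 4, N-γ→D-ε 4, N-δ→D-α 6, N-ε→D-β 2  ⇒ total 18.
Compare {D-β, D-δ, D-ε}: total 20.
Compare {D-α, D-β, D-δ}: total 23.
No size-3 selection does better; minimum is 18.

18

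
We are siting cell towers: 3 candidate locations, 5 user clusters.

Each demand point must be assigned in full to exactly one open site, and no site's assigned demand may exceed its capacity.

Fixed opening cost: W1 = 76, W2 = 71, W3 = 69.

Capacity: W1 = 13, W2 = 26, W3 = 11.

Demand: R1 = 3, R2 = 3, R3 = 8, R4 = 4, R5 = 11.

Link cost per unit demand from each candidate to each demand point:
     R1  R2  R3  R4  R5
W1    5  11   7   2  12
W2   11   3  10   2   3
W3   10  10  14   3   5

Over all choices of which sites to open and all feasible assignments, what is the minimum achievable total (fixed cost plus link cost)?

Open {W1, W2}; cheapest assignment that respects the capacities:
  W1 (cap 13, load 11): R1, R3 — cost 3×5 + 8×7 = 71
  W2 (cap 26, load 18): R2, R4, R5 — cost 3×3 + 4×2 + 11×3 = 50
  Shipping 121, fixed 147 → total 268.
  Any other capacity-feasible assignment to {W1, W2} ships for at least 121.
Compare {W2, W3}: its best feasible assignment gives total 300.
Compare {W1, W2, W3}: its best feasible assignment gives total 337.
Every other set of open sites that can feasibly serve all demand totals ≥ 300 even under its best assignment. Minimum: 268.

268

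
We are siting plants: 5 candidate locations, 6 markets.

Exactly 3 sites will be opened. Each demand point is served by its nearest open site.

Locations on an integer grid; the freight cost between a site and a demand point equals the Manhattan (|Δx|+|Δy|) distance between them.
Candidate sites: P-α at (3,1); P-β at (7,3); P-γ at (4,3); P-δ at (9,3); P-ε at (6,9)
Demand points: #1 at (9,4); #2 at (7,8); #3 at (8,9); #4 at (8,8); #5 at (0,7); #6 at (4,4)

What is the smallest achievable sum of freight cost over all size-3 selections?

Open {P-γ, P-δ, P-ε}.
  #1→P-δ 1, #2→P-ε 2, #3→P-ε 2, #4→P-ε 3, #5→P-γ 8, #6→P-γ 1  ⇒ total 17.
Compare {P-β, P-γ, P-ε}: total 19.
Compare {P-α, P-δ, P-ε}: total 20.
No size-3 selection does better; minimum is 17.

17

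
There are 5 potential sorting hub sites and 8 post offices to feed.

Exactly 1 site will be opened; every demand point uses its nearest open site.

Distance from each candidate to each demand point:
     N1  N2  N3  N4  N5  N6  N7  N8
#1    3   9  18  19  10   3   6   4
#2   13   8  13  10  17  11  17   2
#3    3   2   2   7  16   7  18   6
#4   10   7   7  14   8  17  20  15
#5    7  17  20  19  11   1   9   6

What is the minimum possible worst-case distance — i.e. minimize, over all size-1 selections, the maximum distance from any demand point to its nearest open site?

17

Open {#2}.
  Farthest demand point is N5 at distance 17 (to #2); all others are ≤ 17.
With {#3} the worst case is 18.
With {#1} the worst case is 19.
No size-1 selection achieves below 17.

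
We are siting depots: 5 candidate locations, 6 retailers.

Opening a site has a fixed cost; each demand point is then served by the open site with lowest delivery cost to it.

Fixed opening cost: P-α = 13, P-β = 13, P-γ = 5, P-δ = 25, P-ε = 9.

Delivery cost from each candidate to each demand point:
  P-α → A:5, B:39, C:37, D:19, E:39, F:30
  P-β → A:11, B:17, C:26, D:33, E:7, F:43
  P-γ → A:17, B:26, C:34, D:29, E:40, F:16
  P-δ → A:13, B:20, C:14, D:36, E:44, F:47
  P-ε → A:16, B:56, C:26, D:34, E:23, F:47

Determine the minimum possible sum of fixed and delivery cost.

121

Open {P-α, P-β, P-γ}: assign each demand point to its cheapest open site.
  A→P-α 5, B→P-β 17, C→P-β 26, D→P-α 19, E→P-β 7, F→P-γ 16
  delivery cost 90, fixed 31 → total 121.
Compare {P-β, P-γ}: delivery cost 106 + fixed 18 = 124.
Compare {P-α, P-β}: delivery cost 104 + fixed 26 = 130.
Compare {P-α, P-β, P-γ, P-ε}: delivery cost 90 + fixed 40 = 130.
All other subsets cost ≥ 124. Minimum total cost: 121.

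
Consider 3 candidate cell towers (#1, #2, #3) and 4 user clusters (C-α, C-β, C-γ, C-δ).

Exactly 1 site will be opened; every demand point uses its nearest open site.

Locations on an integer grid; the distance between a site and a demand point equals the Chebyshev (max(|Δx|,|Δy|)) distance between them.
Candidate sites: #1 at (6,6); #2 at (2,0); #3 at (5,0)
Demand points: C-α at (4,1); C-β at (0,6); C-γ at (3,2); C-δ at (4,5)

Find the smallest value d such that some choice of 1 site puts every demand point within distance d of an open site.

6

Open {#1}.
  Farthest demand point is C-β at distance 6 (to #1); all others are ≤ 6.
With {#2} the worst case is 6.
With {#3} the worst case is 6.
No size-1 selection achieves below 6.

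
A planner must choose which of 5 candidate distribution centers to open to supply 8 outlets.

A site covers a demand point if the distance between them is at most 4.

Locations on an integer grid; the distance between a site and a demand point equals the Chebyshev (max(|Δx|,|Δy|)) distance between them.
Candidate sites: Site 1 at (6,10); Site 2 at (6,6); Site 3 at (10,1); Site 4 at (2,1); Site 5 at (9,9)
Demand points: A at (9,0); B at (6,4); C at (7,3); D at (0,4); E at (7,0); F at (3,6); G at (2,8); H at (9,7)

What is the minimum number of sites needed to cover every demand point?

Coverage sets (demand points within 4 of each site):
  Site 1: {F, G, H}
  Site 2: {B, C, F, G, H}
  Site 3: {A, B, C, E}
  Site 4: {B, D}
  Site 5: {H}
No 2 sites suffice: every size-2 union leaves at least one demand point uncovered.
But {Site 1, Site 3, Site 4} covers everything, so the minimum is 3.

3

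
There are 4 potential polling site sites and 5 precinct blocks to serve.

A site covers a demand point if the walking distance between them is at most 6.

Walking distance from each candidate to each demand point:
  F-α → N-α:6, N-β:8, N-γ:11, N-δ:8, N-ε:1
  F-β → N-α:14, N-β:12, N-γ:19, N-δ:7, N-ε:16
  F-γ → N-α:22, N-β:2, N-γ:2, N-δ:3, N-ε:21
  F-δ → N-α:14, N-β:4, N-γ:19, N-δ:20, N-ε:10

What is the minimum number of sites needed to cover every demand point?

Coverage sets (demand points within 6 of each site):
  F-α: {N-α, N-ε}
  F-β: {}
  F-γ: {N-β, N-γ, N-δ}
  F-δ: {N-β}
No single site covers all 5 demand points.
But {F-α, F-γ} covers everything, so the minimum is 2.

2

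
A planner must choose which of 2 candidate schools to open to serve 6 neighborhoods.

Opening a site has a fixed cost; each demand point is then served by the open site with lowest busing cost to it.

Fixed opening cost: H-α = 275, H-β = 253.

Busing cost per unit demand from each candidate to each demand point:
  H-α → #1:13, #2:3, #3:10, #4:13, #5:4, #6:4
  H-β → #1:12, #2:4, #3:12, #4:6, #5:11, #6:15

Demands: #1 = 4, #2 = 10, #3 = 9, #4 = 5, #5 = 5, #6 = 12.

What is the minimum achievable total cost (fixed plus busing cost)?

Open {H-α}: assign each demand point to its cheapest open site.
  #1→H-α 4×13=52, #2→H-α 10×3=30, #3→H-α 9×10=90, #4→H-α 5×13=65, #5→H-α 5×4=20, #6→H-α 12×4=48
  busing cost 305, fixed 275 → total 580.
Compare {H-β}: busing cost 461 + fixed 253 = 714.
Compare {H-α, H-β}: busing cost 266 + fixed 528 = 794.

580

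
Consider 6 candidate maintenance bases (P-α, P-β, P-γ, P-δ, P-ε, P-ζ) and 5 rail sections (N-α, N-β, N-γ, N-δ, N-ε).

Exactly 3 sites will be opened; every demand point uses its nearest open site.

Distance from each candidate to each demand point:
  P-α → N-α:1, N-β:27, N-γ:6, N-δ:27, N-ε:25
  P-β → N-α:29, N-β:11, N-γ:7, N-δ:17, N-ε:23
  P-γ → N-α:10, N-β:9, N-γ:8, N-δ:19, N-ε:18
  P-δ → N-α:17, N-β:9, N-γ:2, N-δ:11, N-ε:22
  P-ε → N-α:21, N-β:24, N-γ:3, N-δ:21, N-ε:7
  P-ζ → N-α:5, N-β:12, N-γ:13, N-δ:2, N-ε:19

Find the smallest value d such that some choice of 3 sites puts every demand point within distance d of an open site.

Open {P-γ, P-ε, P-ζ}.
  Farthest demand point is N-β at distance 9 (to P-γ); all others are ≤ 9.
With {P-δ, P-ε, P-ζ} the worst case is 9.
With {P-α, P-δ, P-ε} the worst case is 11.
No size-3 selection achieves below 9.

9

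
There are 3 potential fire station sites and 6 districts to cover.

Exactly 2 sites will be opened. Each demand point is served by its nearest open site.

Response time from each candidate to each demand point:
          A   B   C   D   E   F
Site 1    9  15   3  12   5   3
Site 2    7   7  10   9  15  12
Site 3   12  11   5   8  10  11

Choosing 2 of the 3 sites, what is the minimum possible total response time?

34

Open {Site 1, Site 2}.
  A→Site 2 7, B→Site 2 7, C→Site 1 3, D→Site 2 9, E→Site 1 5, F→Site 1 3  ⇒ total 34.
Compare {Site 1, Site 3}: total 39.
Compare {Site 2, Site 3}: total 48.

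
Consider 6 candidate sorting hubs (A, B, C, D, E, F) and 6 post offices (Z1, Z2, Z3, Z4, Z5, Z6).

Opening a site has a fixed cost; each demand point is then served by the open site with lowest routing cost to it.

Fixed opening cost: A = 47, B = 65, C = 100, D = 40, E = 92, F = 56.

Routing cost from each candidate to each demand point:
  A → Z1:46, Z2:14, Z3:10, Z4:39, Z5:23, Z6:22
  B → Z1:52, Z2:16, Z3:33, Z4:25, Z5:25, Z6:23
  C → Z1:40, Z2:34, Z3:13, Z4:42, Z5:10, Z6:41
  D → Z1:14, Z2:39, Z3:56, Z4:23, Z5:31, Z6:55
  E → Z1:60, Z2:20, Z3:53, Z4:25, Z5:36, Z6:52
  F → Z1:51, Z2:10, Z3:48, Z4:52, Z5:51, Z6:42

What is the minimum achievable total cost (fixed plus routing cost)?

193

Open {A, D}: assign each demand point to its cheapest open site.
  Z1→D 14, Z2→A 14, Z3→A 10, Z4→D 23, Z5→A 23, Z6→A 22
  routing cost 106, fixed 87 → total 193.
Compare {A}: routing cost 154 + fixed 47 = 201.
Compare {B}: routing cost 174 + fixed 65 = 239.
Compare {B, D}: routing cost 134 + fixed 105 = 239.
All other subsets cost ≥ 201. Minimum total cost: 193.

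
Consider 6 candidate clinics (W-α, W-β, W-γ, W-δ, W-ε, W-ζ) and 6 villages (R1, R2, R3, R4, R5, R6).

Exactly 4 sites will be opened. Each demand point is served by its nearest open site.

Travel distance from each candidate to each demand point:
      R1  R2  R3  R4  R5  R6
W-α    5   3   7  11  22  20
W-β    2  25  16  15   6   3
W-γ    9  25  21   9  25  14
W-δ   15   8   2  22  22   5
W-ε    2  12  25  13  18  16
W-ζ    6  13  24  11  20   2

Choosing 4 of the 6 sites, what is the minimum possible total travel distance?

Open {W-α, W-β, W-γ, W-δ}.
  R1→W-β 2, R2→W-α 3, R3→W-δ 2, R4→W-γ 9, R5→W-β 6, R6→W-β 3  ⇒ total 25.
Compare {W-α, W-β, W-δ, W-ζ}: total 26.
Compare {W-α, W-β, W-δ, W-ε}: total 27.
No size-4 selection does better; minimum is 25.

25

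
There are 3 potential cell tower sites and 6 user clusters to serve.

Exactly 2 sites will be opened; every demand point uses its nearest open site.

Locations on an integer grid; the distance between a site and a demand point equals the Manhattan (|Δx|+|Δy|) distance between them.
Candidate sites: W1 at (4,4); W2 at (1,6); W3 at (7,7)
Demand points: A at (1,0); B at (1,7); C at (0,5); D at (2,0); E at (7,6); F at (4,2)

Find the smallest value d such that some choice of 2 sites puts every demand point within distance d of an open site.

Open {W1, W2}.
  Farthest demand point is A at distance 6 (to W2); all others are ≤ 6.
With {W1, W3} the worst case is 7.
With {W2, W3} the worst case is 7.
No size-2 selection achieves below 6.

6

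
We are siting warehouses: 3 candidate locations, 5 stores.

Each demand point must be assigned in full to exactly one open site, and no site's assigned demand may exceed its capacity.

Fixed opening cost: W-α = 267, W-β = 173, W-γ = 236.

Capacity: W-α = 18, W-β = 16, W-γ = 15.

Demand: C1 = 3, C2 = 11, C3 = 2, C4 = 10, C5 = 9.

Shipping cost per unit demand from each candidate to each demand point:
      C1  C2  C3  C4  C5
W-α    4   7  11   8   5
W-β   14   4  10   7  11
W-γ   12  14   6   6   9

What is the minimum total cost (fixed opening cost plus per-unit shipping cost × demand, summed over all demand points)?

Open {W-α, W-β, W-γ}; cheapest assignment that respects the capacities:
  W-α (cap 18, load 12): C1, C5 — cost 3×4 + 9×5 = 57
  W-β (cap 16, load 11): C2 — cost 11×4 = 44
  W-γ (cap 15, load 12): C3, C4 — cost 2×6 + 10×6 = 72
  Shipping 173, fixed 676 → total 849.
  Any other capacity-feasible assignment to {W-α, W-β, W-γ} ships for at least 173.
Total demand is 35 and no other set of sites has combined capacity ≥ 35, so {W-α, W-β, W-γ} is the only feasible choice of open sites. Minimum: 849.

849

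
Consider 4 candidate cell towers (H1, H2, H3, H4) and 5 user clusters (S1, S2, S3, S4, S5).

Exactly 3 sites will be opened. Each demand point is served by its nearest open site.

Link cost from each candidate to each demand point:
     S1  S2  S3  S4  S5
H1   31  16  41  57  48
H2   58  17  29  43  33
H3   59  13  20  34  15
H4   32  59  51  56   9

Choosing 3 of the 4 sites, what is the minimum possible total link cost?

Open {H1, H3, H4}.
  S1→H1 31, S2→H3 13, S3→H3 20, S4→H3 34, S5→H4 9  ⇒ total 107.
Compare {H2, H3, H4}: total 108.
Compare {H1, H2, H3}: total 113.
No size-3 selection does better; minimum is 107.

107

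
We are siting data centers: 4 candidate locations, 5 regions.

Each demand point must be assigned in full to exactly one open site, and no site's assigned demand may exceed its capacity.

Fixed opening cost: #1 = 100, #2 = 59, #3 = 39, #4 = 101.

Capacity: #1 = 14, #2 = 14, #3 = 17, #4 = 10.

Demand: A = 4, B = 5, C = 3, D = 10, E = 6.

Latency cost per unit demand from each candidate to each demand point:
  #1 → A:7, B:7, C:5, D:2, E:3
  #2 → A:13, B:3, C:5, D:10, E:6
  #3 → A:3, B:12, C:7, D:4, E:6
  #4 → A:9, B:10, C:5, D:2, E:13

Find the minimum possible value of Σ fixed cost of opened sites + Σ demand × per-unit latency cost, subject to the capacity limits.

216

Open {#2, #3}; cheapest assignment that respects the capacities:
  #2 (cap 14, load 14): B, C, E — cost 5×3 + 3×5 + 6×6 = 66
  #3 (cap 17, load 14): A, D — cost 4×3 + 10×4 = 52
  Shipping 118, fixed 98 → total 216.
  Any other capacity-feasible assignment to {#2, #3} ships for at least 118.
Compare {#1, #3}: its best feasible assignment gives total 259.
Compare {#1, #2}: its best feasible assignment gives total 273.
Every other set of open sites that can feasibly serve all demand totals ≥ 259 even under its best assignment. Minimum: 216.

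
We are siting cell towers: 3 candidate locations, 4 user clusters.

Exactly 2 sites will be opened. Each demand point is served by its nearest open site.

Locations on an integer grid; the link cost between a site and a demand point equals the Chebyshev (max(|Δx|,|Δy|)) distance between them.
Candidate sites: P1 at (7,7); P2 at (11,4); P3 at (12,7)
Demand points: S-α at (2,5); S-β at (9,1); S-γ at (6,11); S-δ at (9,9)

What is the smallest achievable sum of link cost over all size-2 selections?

Open {P1, P2}.
  S-α→P1 5, S-β→P2 3, S-γ→P1 4, S-δ→P1 2  ⇒ total 14.
Compare {P1, P3}: total 17.
Compare {P2, P3}: total 21.

14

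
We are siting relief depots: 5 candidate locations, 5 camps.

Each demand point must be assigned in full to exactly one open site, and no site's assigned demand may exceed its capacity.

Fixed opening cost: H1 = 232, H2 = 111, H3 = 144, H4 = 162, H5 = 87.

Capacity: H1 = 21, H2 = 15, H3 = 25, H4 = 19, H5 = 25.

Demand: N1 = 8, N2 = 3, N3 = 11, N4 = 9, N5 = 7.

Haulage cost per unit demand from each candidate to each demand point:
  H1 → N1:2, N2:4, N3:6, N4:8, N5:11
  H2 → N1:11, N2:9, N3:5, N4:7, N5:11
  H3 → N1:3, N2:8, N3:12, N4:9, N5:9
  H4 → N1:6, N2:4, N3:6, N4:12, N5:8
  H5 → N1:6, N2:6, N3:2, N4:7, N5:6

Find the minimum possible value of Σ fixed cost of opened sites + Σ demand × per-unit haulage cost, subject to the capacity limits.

418

Open {H3, H5}; cheapest assignment that respects the capacities:
  H3 (cap 25, load 17): N1, N4 — cost 8×3 + 9×9 = 105
  H5 (cap 25, load 21): N2, N3, N5 — cost 3×6 + 11×2 + 7×6 = 82
  Shipping 187, fixed 231 → total 418.
  Any other capacity-feasible assignment to {H3, H5} ships for at least 187.
Compare {H2, H5}: its best feasible assignment gives total 433.
Compare {H4, H5}: its best feasible assignment gives total 450.
Every other set of open sites that can feasibly serve all demand totals ≥ 433 even under its best assignment. Minimum: 418.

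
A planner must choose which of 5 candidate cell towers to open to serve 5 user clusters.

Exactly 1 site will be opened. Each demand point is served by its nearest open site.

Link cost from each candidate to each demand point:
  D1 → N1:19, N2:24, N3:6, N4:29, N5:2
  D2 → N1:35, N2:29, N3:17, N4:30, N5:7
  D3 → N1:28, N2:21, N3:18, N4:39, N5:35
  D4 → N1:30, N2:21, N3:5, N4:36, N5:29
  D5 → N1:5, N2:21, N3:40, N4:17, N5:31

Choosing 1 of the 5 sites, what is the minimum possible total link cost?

Open {D1}.
  N1→D1 19, N2→D1 24, N3→D1 6, N4→D1 29, N5→D1 2  ⇒ total 80.
Compare {D5}: total 114.
Compare {D2}: total 118.
No size-1 selection does better; minimum is 80.

80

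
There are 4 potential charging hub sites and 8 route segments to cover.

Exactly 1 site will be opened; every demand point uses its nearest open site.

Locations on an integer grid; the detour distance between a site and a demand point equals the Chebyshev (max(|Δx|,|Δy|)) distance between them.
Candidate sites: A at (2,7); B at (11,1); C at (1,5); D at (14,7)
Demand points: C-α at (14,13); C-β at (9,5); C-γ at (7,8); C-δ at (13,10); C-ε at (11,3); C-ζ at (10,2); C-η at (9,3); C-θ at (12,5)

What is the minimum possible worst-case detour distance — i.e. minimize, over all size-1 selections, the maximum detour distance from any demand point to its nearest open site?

Open {D}.
  Farthest demand point is C-γ at detour distance 7 (to D); all others are ≤ 7.
With {A} the worst case is 12.
With {B} the worst case is 12.
No size-1 selection achieves below 7.

7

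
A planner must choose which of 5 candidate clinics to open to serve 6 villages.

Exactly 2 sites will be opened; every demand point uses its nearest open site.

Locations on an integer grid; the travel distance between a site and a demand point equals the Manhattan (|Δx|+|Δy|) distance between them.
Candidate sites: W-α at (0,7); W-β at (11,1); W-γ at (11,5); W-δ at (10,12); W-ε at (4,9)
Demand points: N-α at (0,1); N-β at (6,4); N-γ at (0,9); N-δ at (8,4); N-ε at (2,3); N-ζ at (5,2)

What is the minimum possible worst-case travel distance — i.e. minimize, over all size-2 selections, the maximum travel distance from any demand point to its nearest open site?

Open {W-α, W-β}.
  Farthest demand point is N-β at travel distance 8 (to W-β); all others are ≤ 8.
With {W-α, W-γ} the worst case is 9.
With {W-α, W-ε} the worst case is 9.
No size-2 selection achieves below 8.

8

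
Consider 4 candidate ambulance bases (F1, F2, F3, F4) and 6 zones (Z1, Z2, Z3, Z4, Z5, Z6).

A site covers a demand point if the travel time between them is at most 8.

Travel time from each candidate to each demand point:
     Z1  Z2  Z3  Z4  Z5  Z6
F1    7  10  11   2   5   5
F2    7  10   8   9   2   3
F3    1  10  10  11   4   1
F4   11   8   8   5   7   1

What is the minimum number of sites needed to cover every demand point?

Coverage sets (demand points within 8 of each site):
  F1: {Z1, Z4, Z5, Z6}
  F2: {Z1, Z3, Z5, Z6}
  F3: {Z1, Z5, Z6}
  F4: {Z2, Z3, Z4, Z5, Z6}
No single site covers all 6 demand points.
But {F1, F4} covers everything, so the minimum is 2.

2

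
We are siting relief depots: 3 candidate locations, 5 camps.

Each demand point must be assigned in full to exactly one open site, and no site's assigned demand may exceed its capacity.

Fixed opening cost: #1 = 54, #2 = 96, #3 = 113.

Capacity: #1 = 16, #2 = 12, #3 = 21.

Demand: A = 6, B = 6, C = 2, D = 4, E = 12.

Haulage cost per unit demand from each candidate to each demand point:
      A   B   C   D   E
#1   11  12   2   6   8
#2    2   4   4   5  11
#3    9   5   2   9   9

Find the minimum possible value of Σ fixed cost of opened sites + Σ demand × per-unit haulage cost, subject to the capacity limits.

375

Open {#1, #3}; cheapest assignment that respects the capacities:
  #1 (cap 16, load 16): D, E — cost 4×6 + 12×8 = 120
  #3 (cap 21, load 14): A, B, C — cost 6×9 + 6×5 + 2×2 = 88
  Shipping 208, fixed 167 → total 375.
  Any other capacity-feasible assignment to {#1, #3} ships for at least 208.
Compare {#2, #3}: its best feasible assignment gives total 383.
Compare {#1, #2, #3}: its best feasible assignment gives total 423.
Every other set of open sites that can feasibly serve all demand totals ≥ 383 even under its best assignment. Minimum: 375.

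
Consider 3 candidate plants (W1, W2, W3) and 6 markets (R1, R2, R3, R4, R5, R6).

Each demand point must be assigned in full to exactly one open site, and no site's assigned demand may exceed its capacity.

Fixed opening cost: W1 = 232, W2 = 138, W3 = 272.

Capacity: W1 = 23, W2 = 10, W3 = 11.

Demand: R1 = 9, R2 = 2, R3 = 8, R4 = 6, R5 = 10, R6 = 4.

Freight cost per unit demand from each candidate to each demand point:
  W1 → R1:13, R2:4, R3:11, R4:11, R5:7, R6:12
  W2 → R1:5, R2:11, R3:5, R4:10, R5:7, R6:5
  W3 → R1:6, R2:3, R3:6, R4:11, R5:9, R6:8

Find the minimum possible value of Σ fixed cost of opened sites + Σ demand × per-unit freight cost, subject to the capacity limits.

925

Open {W1, W2, W3}; cheapest assignment that respects the capacities:
  W1 (cap 23, load 20): R4, R5, R6 — cost 6×11 + 10×7 + 4×12 = 184
  W2 (cap 10, load 9): R1 — cost 9×5 = 45
  W3 (cap 11, load 10): R2, R3 — cost 2×3 + 8×6 = 54
  Shipping 283, fixed 642 → total 925.
  Any other capacity-feasible assignment to {W1, W2, W3} ships for at least 283.
Total demand is 39 and no other set of sites has combined capacity ≥ 39, so {W1, W2, W3} is the only feasible choice of open sites. Minimum: 925.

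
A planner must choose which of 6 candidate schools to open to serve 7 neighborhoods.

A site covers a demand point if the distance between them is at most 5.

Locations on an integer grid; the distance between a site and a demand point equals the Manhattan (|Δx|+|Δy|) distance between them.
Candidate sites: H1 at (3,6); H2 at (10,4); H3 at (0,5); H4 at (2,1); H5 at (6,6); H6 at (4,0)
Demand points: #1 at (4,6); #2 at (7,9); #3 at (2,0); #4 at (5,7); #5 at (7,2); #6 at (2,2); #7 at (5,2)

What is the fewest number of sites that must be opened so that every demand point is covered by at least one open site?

Coverage sets (demand points within 5 of each site):
  H1: {#1, #4, #6}
  H2: {#5}
  H3: {#1, #6}
  H4: {#3, #6, #7}
  H5: {#1, #2, #4, #5, #7}
  H6: {#3, #5, #6, #7}
No single site covers all 7 demand points.
But {H4, H5} covers everything, so the minimum is 2.

2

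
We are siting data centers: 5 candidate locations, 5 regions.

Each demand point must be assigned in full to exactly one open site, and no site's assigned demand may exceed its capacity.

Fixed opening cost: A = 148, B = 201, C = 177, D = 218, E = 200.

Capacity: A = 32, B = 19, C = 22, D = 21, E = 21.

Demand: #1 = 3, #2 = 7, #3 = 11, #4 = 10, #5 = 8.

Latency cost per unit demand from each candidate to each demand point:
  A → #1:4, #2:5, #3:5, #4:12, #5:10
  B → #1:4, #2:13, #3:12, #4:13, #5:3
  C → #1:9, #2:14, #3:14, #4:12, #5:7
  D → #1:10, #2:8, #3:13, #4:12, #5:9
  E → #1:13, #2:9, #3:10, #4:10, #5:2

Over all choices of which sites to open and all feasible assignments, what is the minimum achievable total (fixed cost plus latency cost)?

566

Open {A, E}; cheapest assignment that respects the capacities:
  A (cap 32, load 21): #1, #2, #3 — cost 3×4 + 7×5 + 11×5 = 102
  E (cap 21, load 18): #4, #5 — cost 10×10 + 8×2 = 116
  Shipping 218, fixed 348 → total 566.
  Any other capacity-feasible assignment to {A, E} ships for at least 218.
Compare {A, B}: its best feasible assignment gives total 595.
Compare {A, C}: its best feasible assignment gives total 603.
Every other set of open sites that can feasibly serve all demand totals ≥ 595 even under its best assignment. Minimum: 566.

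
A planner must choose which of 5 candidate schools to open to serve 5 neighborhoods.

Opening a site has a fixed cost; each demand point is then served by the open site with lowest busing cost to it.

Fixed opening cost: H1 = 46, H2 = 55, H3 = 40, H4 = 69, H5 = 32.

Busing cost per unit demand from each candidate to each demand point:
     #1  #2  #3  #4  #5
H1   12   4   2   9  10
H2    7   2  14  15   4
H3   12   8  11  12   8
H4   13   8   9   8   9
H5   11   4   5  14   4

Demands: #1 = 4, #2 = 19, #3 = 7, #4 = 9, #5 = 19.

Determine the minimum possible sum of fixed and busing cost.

Open {H1, H2}: assign each demand point to its cheapest open site.
  #1→H2 4×7=28, #2→H2 19×2=38, #3→H1 7×2=14, #4→H1 9×9=81, #5→H2 19×4=76
  busing cost 237, fixed 101 → total 338.
Compare {H1, H5}: busing cost 291 + fixed 78 = 369.
Compare {H1, H2, H5}: busing cost 237 + fixed 133 = 370.
Compare {H1, H2, H3}: busing cost 237 + fixed 141 = 378.
All other subsets cost ≥ 369. Minimum total cost: 338.

338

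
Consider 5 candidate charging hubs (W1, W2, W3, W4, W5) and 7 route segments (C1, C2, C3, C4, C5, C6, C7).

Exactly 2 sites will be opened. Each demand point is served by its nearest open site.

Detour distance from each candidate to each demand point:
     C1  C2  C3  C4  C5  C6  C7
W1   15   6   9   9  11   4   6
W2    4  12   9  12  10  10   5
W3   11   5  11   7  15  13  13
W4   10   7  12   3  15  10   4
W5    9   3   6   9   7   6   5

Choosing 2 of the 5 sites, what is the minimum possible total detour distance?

Open {W4, W5}.
  C1→W5 9, C2→W5 3, C3→W5 6, C4→W4 3, C5→W5 7, C6→W5 6, C7→W4 4  ⇒ total 38.
Compare {W2, W5}: total 40.
Compare {W1, W5}: total 43.
No size-2 selection does better; minimum is 38.

38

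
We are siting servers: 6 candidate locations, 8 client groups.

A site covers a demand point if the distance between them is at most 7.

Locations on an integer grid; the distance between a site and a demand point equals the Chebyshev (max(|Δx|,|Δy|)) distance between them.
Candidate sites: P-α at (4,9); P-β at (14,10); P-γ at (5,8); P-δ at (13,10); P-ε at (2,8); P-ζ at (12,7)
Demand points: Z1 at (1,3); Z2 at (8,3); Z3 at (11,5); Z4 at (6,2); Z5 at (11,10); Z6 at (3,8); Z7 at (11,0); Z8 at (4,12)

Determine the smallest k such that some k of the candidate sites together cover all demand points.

Coverage sets (demand points within 7 of each site):
  P-α: {Z1, Z2, Z3, Z4, Z5, Z6, Z8}
  P-β: {Z2, Z3, Z5}
  P-γ: {Z1, Z2, Z3, Z4, Z5, Z6, Z8}
  P-δ: {Z2, Z3, Z5}
  P-ε: {Z1, Z2, Z4, Z6, Z8}
  P-ζ: {Z2, Z3, Z4, Z5, Z7}
No single site covers all 8 demand points.
But {P-α, P-ζ} covers everything, so the minimum is 2.

2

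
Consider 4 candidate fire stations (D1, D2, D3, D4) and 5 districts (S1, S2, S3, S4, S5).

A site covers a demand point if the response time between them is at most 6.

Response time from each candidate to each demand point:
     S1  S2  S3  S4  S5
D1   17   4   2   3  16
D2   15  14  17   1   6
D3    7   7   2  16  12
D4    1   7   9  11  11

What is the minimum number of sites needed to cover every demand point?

Coverage sets (demand points within 6 of each site):
  D1: {S2, S3, S4}
  D2: {S4, S5}
  D3: {S3}
  D4: {S1}
No 2 sites suffice: every size-2 union leaves at least one demand point uncovered.
But {D1, D2, D4} covers everything, so the minimum is 3.

3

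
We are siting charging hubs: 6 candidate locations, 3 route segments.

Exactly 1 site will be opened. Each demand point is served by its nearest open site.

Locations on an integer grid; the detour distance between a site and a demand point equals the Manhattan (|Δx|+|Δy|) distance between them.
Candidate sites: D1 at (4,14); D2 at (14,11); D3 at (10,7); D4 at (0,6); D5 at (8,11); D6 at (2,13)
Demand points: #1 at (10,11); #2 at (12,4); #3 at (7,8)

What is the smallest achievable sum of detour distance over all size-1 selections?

Open {D3}.
  #1→D3 4, #2→D3 5, #3→D3 4  ⇒ total 13.
Compare {D5}: total 17.
Compare {D2}: total 23.
No size-1 selection does better; minimum is 13.

13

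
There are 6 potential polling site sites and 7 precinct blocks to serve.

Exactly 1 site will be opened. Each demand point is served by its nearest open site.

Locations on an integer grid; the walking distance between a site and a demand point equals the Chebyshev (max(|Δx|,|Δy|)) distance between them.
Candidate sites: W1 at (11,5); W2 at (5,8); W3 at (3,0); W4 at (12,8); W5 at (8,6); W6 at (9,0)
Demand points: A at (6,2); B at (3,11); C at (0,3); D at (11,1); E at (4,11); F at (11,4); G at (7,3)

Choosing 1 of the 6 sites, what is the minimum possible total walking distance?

33

Open {W5}.
  A→W5 4, B→W5 5, C→W5 8, D→W5 5, E→W5 5, F→W5 3, G→W5 3  ⇒ total 33.
Compare {W2}: total 35.
Compare {W1}: total 40.
No size-1 selection does better; minimum is 33.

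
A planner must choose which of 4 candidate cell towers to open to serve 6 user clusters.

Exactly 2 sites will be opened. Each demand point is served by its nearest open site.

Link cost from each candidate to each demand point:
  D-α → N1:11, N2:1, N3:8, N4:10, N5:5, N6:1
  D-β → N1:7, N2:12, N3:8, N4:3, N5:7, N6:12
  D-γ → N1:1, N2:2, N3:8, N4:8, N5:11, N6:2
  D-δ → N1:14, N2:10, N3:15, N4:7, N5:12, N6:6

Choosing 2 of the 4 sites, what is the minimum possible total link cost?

Open {D-β, D-γ}.
  N1→D-γ 1, N2→D-γ 2, N3→D-β 8, N4→D-β 3, N5→D-β 7, N6→D-γ 2  ⇒ total 23.
Compare {D-α, D-γ}: total 24.
Compare {D-α, D-β}: total 25.
No size-2 selection does better; minimum is 23.

23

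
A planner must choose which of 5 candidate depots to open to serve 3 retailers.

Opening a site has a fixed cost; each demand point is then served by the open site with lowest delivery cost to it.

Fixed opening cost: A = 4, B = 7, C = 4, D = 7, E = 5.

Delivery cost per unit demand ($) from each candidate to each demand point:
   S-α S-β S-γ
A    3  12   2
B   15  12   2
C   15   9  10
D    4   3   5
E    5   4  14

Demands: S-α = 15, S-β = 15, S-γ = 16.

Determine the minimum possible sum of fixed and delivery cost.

133

Open {A, D}: assign each demand point to its cheapest open site.
  S-α→A 15×3=45, S-β→D 15×3=45, S-γ→A 16×2=32
  delivery cost 122, fixed 11 → total 133.
Compare {A, C, D}: delivery cost 122 + fixed 15 = 137.
Compare {A, D, E}: delivery cost 122 + fixed 16 = 138.
Compare {A, B, D}: delivery cost 122 + fixed 18 = 140.
All other subsets cost ≥ 137. Minimum total cost: 133.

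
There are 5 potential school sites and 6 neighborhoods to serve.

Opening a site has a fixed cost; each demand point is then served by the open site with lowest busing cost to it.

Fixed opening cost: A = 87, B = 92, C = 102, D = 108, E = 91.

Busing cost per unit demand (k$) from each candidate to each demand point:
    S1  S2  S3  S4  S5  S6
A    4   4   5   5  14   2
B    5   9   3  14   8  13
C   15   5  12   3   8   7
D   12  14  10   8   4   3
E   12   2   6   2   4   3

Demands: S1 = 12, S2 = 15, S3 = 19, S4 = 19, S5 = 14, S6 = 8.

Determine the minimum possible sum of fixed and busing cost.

Open {B, E}: assign each demand point to its cheapest open site.
  S1→B 12×5=60, S2→E 15×2=30, S3→B 19×3=57, S4→E 19×2=38, S5→E 14×4=56, S6→E 8×3=24
  busing cost 265, fixed 183 → total 448.
Compare {A, E}: busing cost 283 + fixed 178 = 461.
Compare {E}: busing cost 406 + fixed 91 = 497.
Compare {A, B, E}: busing cost 245 + fixed 270 = 515.
All other subsets cost ≥ 461. Minimum total cost: 448.

448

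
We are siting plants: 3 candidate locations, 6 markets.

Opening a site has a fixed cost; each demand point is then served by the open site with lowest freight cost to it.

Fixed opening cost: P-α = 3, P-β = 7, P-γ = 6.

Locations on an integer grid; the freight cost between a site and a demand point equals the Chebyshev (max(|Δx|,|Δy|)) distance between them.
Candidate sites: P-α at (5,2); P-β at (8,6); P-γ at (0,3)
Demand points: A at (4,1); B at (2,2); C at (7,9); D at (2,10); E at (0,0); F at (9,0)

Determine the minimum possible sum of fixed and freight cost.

31

Open {P-α}: assign each demand point to its cheapest open site.
  A→P-α 1, B→P-α 3, C→P-α 7, D→P-α 8, E→P-α 5, F→P-α 4
  freight cost 28, fixed 3 → total 31.
Compare {P-α, P-β}: freight cost 22 + fixed 10 = 32.
Compare {P-α, P-γ}: freight cost 24 + fixed 9 = 33.
Compare {P-α, P-β, P-γ}: freight cost 19 + fixed 16 = 35.
All other subsets cost ≥ 32. Minimum total cost: 31.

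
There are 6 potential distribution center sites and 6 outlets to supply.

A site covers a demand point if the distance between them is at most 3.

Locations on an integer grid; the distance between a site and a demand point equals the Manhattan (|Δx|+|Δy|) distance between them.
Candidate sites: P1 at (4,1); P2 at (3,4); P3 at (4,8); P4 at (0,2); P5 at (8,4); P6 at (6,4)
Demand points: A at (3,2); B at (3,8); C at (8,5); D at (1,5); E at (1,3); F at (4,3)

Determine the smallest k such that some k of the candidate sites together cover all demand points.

3

Coverage sets (demand points within 3 of each site):
  P1: {A, F}
  P2: {A, D, E, F}
  P3: {B}
  P4: {A, E}
  P5: {C}
  P6: {C, F}
No 2 sites suffice: every size-2 union leaves at least one demand point uncovered.
But {P2, P3, P5} covers everything, so the minimum is 3.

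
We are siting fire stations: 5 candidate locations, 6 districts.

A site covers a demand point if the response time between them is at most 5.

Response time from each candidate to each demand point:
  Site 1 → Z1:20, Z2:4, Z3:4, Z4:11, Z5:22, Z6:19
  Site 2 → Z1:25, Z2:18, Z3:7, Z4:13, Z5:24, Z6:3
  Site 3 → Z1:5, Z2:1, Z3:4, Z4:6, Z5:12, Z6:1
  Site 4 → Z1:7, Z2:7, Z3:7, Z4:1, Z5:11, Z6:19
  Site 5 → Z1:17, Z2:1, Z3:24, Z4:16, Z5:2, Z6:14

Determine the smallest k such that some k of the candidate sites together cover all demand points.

Coverage sets (demand points within 5 of each site):
  Site 1: {Z2, Z3}
  Site 2: {Z6}
  Site 3: {Z1, Z2, Z3, Z6}
  Site 4: {Z4}
  Site 5: {Z2, Z5}
No 2 sites suffice: every size-2 union leaves at least one demand point uncovered.
But {Site 3, Site 4, Site 5} covers everything, so the minimum is 3.

3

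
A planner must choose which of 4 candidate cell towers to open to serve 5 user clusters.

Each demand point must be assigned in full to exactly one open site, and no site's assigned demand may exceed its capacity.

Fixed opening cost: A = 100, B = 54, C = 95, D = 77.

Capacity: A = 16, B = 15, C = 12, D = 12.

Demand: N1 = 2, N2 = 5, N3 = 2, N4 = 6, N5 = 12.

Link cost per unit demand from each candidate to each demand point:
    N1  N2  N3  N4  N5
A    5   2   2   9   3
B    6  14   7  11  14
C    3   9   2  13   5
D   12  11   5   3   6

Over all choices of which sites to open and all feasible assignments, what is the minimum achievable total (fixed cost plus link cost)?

300

Open {A, D}; cheapest assignment that respects the capacities:
  A (cap 16, load 16): N1, N3, N5 — cost 2×5 + 2×2 + 12×3 = 50
  D (cap 12, load 11): N2, N4 — cost 5×11 + 6×3 = 73
  Shipping 123, fixed 177 → total 300.
  Any other capacity-feasible assignment to {A, D} ships for at least 123.
Compare {A, C}: its best feasible assignment gives total 333.
Compare {A, B}: its best feasible assignment gives total 340.
Every other set of open sites that can feasibly serve all demand totals ≥ 333 even under its best assignment. Minimum: 300.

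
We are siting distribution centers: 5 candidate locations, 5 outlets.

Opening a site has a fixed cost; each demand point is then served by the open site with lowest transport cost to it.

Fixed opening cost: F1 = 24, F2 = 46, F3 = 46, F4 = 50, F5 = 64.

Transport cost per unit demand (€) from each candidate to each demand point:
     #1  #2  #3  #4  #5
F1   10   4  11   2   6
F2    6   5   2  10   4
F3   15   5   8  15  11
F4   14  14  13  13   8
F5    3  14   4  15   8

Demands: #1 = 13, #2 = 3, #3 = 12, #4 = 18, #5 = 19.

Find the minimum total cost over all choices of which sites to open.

Open {F1, F2}: assign each demand point to its cheapest open site.
  #1→F2 13×6=78, #2→F1 3×4=12, #3→F2 12×2=24, #4→F1 18×2=36, #5→F2 19×4=76
  transport cost 226, fixed 70 → total 296.
Compare {F1, F2, F5}: transport cost 187 + fixed 134 = 321.
Compare {F1, F5}: transport cost 249 + fixed 88 = 337.
Compare {F1, F2, F3}: transport cost 226 + fixed 116 = 342.
All other subsets cost ≥ 321. Minimum total cost: 296.

296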